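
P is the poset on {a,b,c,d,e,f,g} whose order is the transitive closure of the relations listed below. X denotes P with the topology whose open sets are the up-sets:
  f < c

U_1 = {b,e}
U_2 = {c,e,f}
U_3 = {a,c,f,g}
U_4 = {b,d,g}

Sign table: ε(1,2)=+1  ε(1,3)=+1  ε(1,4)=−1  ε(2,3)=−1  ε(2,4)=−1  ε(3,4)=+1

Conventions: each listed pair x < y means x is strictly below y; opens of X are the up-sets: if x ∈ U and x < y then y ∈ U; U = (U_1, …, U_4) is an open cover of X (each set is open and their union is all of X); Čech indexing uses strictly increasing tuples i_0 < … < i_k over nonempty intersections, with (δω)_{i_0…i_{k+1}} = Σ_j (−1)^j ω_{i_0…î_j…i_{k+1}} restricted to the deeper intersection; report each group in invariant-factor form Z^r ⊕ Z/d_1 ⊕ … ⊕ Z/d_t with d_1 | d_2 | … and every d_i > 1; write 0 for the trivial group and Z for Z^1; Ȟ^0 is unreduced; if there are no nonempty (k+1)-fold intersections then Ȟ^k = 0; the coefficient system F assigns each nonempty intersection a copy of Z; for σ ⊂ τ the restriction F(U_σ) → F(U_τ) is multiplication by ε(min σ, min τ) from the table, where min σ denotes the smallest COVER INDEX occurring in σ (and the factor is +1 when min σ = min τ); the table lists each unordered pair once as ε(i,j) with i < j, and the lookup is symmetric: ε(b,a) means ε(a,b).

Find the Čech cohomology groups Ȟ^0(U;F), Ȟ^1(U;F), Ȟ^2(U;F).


nerve of the cover:
  U12={e} U14={b} U23={c,f} U34={g}
C dims 4,4; δ0: rk 3, SNF 1^3
Ȟ^0 = (4 − 3) − 0 = 1, so Ȟ^0 ≅ Z
Ȟ^1 = (4 − 0) − 3 = 1, so Ȟ^1 ≅ Z
Ȟ^2 = (0 − 0) − 0 = 0, so Ȟ^2 ≅ 0

Ȟ^0(U;F) ≅ Z; Ȟ^1(U;F) ≅ Z; Ȟ^2(U;F) ≅ 0


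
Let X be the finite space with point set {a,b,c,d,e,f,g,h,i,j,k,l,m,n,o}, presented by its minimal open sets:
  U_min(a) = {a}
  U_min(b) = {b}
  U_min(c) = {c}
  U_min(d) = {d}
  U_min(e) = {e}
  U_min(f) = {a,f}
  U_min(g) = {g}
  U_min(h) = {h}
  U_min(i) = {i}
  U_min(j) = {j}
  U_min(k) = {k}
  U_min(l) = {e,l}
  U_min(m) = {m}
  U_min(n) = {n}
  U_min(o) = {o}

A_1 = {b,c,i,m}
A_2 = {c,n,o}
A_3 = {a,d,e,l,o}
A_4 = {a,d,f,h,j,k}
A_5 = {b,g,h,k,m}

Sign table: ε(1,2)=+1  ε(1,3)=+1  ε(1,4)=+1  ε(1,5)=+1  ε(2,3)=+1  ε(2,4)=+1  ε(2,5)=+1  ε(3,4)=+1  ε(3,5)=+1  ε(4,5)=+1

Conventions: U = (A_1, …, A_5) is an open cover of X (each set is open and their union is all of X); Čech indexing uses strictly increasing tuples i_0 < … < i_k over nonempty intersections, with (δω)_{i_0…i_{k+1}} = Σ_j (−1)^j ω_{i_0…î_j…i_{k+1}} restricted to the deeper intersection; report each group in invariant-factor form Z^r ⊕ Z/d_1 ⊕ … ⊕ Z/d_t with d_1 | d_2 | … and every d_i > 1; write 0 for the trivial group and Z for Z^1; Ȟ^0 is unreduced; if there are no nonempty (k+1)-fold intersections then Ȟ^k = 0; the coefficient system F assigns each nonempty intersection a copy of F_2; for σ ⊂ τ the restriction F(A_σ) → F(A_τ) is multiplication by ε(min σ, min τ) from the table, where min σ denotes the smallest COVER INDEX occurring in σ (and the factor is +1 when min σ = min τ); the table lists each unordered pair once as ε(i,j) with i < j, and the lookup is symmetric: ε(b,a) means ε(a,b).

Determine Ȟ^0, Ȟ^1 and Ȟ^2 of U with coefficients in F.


cover nerve:
  A12={c} A15={b,m} A23={o} A34={a,d} A45={h,k}
C dims 5,5; δ0: rk_F2 4
Ȟ^0: (5−4)−0=1 ⇒ Z/2
Ȟ^1: (5−0)−4=1 ⇒ Z/2
Ȟ^2: (0−0)−0=0 ⇒ 0

Ȟ^0 = Z/2, Ȟ^1 = Z/2, Ȟ^2 = 0


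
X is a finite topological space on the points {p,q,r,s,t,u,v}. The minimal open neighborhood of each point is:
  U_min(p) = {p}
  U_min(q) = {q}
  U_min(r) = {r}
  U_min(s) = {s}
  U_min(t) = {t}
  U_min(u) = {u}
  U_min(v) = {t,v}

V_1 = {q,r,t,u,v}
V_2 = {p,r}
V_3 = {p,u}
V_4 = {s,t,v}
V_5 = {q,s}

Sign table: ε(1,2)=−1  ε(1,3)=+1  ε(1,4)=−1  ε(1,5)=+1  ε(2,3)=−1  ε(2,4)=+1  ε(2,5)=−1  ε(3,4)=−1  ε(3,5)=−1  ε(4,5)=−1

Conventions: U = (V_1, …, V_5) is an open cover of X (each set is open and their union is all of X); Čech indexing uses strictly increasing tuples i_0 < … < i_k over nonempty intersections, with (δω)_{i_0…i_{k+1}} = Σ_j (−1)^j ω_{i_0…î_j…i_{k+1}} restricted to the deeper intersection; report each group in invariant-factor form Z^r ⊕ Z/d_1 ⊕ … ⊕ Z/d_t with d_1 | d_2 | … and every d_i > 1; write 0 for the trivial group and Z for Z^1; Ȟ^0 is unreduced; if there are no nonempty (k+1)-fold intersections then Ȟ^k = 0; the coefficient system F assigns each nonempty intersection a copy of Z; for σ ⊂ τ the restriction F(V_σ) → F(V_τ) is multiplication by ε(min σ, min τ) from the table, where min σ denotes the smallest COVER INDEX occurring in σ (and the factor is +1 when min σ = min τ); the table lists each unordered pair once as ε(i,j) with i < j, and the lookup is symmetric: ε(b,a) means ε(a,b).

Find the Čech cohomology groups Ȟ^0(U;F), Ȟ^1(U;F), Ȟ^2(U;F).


nonempty intersections:
  V12={r} V13={u} V14={t,v} V15={q} V23={p} V45={s}
C dims 5,6; δ0: rk 4, SNF 1^4
Ȟ^0: (5−4)−0=1 ⇒ Z
Ȟ^1: (6−0)−4=2 ⇒ Z^2
Ȟ^2: (0−0)−0=0 ⇒ 0

Ȟ^0(U;F) ≅ Z, Ȟ^1(U;F) ≅ Z^2, Ȟ^2(U;F) ≅ 0


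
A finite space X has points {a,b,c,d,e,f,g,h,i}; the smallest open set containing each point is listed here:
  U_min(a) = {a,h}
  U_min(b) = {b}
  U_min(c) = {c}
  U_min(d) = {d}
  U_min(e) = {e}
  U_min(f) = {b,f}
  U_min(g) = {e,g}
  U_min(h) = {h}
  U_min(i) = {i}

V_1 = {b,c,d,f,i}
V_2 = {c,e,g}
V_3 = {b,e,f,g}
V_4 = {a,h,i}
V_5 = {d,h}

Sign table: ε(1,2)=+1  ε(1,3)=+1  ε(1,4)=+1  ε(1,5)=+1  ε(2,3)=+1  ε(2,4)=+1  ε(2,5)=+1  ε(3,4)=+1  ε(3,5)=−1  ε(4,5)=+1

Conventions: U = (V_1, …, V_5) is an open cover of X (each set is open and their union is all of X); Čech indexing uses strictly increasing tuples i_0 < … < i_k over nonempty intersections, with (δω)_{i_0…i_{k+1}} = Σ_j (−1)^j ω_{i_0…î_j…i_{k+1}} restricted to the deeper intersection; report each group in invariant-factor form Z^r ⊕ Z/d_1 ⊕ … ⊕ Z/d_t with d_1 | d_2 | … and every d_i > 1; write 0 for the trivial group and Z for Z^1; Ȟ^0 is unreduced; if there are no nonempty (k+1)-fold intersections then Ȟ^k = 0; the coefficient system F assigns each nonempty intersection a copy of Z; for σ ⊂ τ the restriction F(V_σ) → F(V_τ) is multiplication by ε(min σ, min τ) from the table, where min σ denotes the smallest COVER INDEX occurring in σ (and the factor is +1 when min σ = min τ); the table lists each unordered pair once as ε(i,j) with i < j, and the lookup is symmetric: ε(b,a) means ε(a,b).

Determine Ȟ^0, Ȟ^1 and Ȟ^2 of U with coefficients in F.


nerve of the cover:
  V12={c} V13={b,f} V14={i} V15={d} V23={e,g} V45={h}
C dims 5,6; δ0: rk 4, SNF 1^4
Ȟ^0 = (5 − 4) − 0 = 1, so Ȟ^0 ≅ Z
Ȟ^1 = (6 − 0) − 4 = 2, so Ȟ^1 ≅ Z^2
Ȟ^2 = (0 − 0) − 0 = 0, so Ȟ^2 ≅ 0

Ȟ^0(U;F) ≅ Z; Ȟ^1(U;F) ≅ Z^2; Ȟ^2(U;F) ≅ 0


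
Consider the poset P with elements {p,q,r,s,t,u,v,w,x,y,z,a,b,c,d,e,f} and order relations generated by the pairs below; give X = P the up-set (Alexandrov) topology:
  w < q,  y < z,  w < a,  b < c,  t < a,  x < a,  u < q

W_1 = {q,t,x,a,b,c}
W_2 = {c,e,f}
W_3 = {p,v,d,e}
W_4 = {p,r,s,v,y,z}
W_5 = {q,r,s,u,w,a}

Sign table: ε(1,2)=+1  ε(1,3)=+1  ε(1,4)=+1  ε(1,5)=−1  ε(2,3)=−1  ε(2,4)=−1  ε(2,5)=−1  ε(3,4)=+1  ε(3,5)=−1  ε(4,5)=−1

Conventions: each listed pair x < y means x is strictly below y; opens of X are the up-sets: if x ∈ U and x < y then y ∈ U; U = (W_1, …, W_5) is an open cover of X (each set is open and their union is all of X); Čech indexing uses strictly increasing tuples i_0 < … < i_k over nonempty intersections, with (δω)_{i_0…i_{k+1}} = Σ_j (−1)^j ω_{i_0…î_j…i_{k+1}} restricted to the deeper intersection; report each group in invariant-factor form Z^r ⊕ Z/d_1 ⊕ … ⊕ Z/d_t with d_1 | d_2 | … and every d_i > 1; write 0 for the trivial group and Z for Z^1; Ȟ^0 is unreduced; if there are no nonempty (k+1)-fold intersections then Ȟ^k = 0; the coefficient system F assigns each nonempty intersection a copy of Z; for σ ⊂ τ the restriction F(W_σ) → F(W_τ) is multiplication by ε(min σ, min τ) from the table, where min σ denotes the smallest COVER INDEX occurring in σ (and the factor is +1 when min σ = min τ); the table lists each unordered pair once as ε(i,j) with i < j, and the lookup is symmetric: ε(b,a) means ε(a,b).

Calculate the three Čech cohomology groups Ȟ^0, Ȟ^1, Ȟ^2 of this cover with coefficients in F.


Ȟ^0 ≅ 0, Ȟ^1 ≅ Z/2, Ȟ^2 ≅ 0

nerve simplices:
  W12={c} W15={q,a} W23={e} W34={p,v} W45={r,s}
C dims 5,5; δ0: rk 5, SNF 1^4·2
degree 0: 5−5−0 = 0 → Ȟ^0 ≅ 0
degree 1: 5−0−5 = 0 plus torsion [2] → Ȟ^1 ≅ Z/2
degree 2: 0−0−0 = 0 → Ȟ^2 ≅ 0


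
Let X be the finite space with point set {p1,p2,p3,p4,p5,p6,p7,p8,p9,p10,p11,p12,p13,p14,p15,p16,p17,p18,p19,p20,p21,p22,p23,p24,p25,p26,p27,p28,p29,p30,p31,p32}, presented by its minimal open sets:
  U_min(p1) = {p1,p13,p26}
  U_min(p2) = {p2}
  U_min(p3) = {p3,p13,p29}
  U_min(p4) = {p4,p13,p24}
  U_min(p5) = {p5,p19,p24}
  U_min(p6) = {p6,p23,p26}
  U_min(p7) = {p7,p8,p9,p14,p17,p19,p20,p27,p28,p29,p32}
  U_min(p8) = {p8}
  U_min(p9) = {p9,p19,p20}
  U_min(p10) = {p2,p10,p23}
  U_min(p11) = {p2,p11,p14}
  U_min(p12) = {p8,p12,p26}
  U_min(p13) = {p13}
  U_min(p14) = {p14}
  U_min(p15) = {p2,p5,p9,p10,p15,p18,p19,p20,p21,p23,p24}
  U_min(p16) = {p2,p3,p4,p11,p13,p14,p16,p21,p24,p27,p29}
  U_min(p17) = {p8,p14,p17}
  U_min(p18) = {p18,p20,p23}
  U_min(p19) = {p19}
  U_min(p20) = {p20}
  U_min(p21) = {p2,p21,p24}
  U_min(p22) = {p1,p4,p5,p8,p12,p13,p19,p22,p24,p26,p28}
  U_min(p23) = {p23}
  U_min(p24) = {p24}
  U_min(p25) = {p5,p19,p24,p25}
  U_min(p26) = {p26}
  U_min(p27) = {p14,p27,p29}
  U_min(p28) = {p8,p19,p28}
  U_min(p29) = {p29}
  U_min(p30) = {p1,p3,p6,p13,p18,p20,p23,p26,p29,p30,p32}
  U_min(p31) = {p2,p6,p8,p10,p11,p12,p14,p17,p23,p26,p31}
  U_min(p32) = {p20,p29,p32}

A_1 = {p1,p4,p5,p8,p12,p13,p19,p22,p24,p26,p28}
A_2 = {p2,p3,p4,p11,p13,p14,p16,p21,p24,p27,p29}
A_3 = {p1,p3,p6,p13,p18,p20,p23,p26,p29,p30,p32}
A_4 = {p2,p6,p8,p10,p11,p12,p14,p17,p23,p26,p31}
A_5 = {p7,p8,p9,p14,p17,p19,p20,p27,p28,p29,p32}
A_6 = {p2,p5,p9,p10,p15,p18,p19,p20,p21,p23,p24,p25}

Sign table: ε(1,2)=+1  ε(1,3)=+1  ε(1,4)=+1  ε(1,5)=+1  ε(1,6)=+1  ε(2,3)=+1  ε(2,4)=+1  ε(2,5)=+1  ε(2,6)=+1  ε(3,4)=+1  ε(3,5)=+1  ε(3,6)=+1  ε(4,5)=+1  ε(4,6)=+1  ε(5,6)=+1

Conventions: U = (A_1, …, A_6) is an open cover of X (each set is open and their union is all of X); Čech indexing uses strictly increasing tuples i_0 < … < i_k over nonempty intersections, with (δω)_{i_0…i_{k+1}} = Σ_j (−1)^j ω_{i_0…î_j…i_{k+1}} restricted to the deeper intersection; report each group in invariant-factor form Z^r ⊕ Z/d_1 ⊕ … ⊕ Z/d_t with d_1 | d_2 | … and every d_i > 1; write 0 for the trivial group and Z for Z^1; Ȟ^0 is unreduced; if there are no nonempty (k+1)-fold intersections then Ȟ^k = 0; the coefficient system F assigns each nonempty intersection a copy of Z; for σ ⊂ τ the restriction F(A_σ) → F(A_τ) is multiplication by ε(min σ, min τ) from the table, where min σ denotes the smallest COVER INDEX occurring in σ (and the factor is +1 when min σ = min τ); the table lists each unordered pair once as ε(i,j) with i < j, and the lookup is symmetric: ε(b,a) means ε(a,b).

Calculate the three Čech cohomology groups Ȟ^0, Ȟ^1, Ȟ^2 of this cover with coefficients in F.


Ȟ^0 ≅ Z, Ȟ^1 ≅ 0 and Ȟ^2 ≅ Z/2

nerve of the cover:
  A12={p4,p13,p24} A13={p1,p13,p26} A14={p8,p12,p26} A15={p8,p19,p28} A16={p5,p19,p24} A23={p3,p13,p29} A24={p2,p11,p14} A25={p14,p27,p29} A26={p2,p21,p24} A34={p6,p23,p26} A35={p20,p29,p32} A36={p18,p20,p23} A45={p8,p14,p17} A46={p2,p10,p23} A56={p9,p19,p20}
  A123={p13} A126={p24} A134={p26} A145={p8} A156={p19} A235={p29} A245={p14} A246={p2} A346={p23} A356={p20}
C dims 6,15,10; δ0: rk 5, SNF 1^5; δ1: rk 10, SNF 1^9·2
Ȟ^0 = (6 − 5) − 0 = 1, so Ȟ^0 ≅ Z
Ȟ^1 = (15 − 10) − 5 = 0, so Ȟ^1 ≅ 0
Ȟ^2 = (10 − 0) − 10 = 0 plus torsion [2], so Ȟ^2 ≅ Z/2


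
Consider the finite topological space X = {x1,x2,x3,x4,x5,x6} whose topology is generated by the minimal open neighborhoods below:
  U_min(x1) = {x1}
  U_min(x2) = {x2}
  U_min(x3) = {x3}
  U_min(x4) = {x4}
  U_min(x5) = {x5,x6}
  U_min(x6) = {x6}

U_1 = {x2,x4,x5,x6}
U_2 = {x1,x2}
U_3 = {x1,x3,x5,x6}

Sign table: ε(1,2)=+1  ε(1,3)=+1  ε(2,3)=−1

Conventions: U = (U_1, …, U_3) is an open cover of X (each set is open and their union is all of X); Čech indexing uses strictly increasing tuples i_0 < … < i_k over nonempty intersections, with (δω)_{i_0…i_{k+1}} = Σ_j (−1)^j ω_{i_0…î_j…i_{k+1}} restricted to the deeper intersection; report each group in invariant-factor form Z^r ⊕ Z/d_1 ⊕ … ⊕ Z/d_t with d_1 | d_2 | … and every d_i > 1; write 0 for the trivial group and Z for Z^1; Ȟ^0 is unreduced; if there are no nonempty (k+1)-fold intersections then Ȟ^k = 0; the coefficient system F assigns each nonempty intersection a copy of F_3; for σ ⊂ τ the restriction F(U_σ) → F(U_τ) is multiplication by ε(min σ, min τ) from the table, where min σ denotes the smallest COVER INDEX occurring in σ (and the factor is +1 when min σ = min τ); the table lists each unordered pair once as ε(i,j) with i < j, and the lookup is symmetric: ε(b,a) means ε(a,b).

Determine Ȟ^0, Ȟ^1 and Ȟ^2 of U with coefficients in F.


Ȟ^0 = 0,  Ȟ^1 = 0,  Ȟ^2 = 0

nerve of the cover:
  U12={x2} U13={x5,x6} U23={x1}
C dims 3,3; δ0: rk_F3 3
Ȟ^0 = (3 − 3) − 0 = 0, so Ȟ^0 ≅ 0
Ȟ^1 = (3 − 0) − 3 = 0, so Ȟ^1 ≅ 0
Ȟ^2 = (0 − 0) − 0 = 0, so Ȟ^2 ≅ 0


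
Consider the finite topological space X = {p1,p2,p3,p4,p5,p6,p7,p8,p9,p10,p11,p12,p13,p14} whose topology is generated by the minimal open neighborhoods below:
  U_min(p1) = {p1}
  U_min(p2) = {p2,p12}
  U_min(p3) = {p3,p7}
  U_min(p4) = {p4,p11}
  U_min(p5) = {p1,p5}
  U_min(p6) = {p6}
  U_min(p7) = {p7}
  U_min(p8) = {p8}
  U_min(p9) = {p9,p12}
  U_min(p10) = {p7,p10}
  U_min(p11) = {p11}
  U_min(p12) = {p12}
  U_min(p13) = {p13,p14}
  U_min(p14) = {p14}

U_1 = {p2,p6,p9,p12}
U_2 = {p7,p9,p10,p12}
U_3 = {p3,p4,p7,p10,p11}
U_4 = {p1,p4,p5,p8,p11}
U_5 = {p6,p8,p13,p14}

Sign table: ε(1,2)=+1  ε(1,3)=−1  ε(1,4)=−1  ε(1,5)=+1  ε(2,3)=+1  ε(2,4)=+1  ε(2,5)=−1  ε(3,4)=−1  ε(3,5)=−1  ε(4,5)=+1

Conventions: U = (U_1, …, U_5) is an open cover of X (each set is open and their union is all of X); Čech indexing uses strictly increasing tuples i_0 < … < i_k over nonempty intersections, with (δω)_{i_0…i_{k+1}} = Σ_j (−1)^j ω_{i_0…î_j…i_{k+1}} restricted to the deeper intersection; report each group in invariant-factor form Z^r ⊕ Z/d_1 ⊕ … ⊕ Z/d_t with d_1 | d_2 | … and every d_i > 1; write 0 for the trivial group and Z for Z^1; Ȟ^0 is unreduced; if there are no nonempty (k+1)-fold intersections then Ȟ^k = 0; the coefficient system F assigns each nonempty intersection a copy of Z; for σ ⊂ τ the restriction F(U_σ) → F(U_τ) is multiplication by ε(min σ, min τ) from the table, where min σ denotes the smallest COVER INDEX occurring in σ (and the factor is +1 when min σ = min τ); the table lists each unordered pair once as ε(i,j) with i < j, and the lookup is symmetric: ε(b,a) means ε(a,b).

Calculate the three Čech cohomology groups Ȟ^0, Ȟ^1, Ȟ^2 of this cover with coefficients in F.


nerve of the cover:
  U12={p9,p12} U15={p6} U23={p7,p10} U34={p4,p11} U45={p8}
C dims 5,5; δ0: rk 5, SNF 1^4·2
Ȟ^0 = (5 − 5) − 0 = 0, so Ȟ^0 ≅ 0
Ȟ^1 = (5 − 0) − 5 = 0 plus torsion [2], so Ȟ^1 ≅ Z/2
Ȟ^2 = (0 − 0) − 0 = 0, so Ȟ^2 ≅ 0

Ȟ^0 = 0; Ȟ^1 = Z/2; Ȟ^2 = 0


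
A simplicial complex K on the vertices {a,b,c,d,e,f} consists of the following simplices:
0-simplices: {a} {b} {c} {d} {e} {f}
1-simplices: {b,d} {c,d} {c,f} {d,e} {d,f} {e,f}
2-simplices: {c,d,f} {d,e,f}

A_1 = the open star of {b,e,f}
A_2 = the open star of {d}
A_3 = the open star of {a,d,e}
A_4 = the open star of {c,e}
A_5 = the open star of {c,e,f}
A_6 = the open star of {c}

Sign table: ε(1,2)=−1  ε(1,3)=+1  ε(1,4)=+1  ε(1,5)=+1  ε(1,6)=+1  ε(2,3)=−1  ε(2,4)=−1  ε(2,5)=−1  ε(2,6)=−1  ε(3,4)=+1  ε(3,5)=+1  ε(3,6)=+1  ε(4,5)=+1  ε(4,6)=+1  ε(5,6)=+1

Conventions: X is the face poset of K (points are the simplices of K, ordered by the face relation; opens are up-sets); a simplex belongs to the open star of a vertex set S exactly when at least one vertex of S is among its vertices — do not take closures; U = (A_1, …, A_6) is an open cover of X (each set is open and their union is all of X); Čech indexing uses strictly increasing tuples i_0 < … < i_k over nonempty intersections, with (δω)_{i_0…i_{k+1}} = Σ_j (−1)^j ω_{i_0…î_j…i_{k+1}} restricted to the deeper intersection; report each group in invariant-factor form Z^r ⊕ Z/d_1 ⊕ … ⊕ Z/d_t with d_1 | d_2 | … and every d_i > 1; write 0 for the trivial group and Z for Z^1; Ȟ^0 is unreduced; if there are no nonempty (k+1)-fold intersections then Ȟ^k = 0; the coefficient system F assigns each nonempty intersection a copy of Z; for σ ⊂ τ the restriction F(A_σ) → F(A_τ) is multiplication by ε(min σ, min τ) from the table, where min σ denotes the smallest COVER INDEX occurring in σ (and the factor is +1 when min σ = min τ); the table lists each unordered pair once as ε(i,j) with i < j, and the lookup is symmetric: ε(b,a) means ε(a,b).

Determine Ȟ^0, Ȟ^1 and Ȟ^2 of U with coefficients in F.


nonempty overlaps:
  A1={{b},{e},{f},{b,d},{c,f},{d,e},{d,f},{e,f},{c,d,f},{d,e,f}} A2={{d},{b,d},{c,d},{d,e},{d,f},{c,d,f},{d,e,f}} A3={{a},{d},{e},{b,d},{c,d},{d,e},{d,f},{e,f},{c,d,f},{d,e,f}} A4={{c},{e},{c,d},{c,f},{d,e},{e,f},{c,d,f},{d,e,f}} A5={{c},{e},{f},{c,d},{c,f},{d,e},{d,f},{e,f},{c,d,f},{d,e,f}} A6={{c},{c,d},{c,f},{c,d,f}}
  A12={{b,d},{d,e},{d,f},{c,d,f},{d,e,f}} A13={{e},{b,d},{d,e},{d,f},{e,f},{c,d,f},{d,e,f}} A14={{e},{c,f},{d,e},{e,f},{c,d,f},{d,e,f}} A15={{e},{f},{c,f},{d,e},{d,f},{e,f},{c,d,f},{d,e,f}} A16={{c,f},{c,d,f}} A23={{d},{b,d},{c,d},{d,e},{d,f},{c,d,f},{d,e,f}} A24={{c,d},{d,e},{c,d,f},{d,e,f}} A25={{c,d},{d,e},{d,f},{c,d,f},{d,e,f}} A26={{c,d},{c,d,f}} A34={{e},{c,d},{d,e},{e,f},{c,d,f},{d,e,f}} A35={{e},{c,d},{d,e},{d,f},{e,f},{c,d,f},{d,e,f}} A36={{c,d},{c,d,f}} A45={{c},{e},{c,d},{c,f},{d,e},{e,f},{c,d,f},{d,e,f}} A46={{c},{c,d},{c,f},{c,d,f}} A56={{c},{c,d},{c,f},{c,d,f}}
  A123={{b,d},{d,e},{d,f},{c,d,f},{d,e,f}} A124={{d,e},{c,d,f},{d,e,f}} A125={{d,e},{d,f},{c,d,f},{d,e,f}} A126={{c,d,f}} A134={{e},{d,e},{e,f},{c,d,f},{d,e,f}} A135={{e},{d,e},{d,f},{e,f},{c,d,f},{d,e,f}} A136={{c,d,f}} A145={{e},{c,f},{d,e},{e,f},{c,d,f},{d,e,f}} A146={{c,f},{c,d,f}} A156={{c,f},{c,d,f}} A234={{c,d},{d,e},{c,d,f},{d,e,f}} A235={{c,d},{d,e},{d,f},{c,d,f},{d,e,f}} A236={{c,d},{c,d,f}} A245={{c,d},{d,e},{c,d,f},{d,e,f}} A246={{c,d},{c,d,f}} A256={{c,d},{c,d,f}} A345={{e},{c,d},{d,e},{e,f},{c,d,f},{d,e,f}} A346={{c,d},{c,d,f}} A356={{c,d},{c,d,f}} A456={{c},{c,d},{c,f},{c,d,f}}
  A1234={{d,e},{c,d,f},{d,e,f}} A1235={{d,e},{d,f},{c,d,f},{d,e,f}} A1236={{c,d,f}} A1245={{d,e},{c,d,f},{d,e,f}} A1246={{c,d,f}} A1256={{c,d,f}} A1345={{e},{d,e},{e,f},{c,d,f},{d,e,f}} A1346={{c,d,f}} A1356={{c,d,f}} A1456={{c,f},{c,d,f}} A2345={{c,d},{d,e},{c,d,f},{d,e,f}} A2346={{c,d},{c,d,f}} A2356={{c,d},{c,d,f}} A2456={{c,d},{c,d,f}} A3456={{c,d},{c,d,f}}
  A12345={{d,e},{c,d,f},{d,e,f}} A12346={{c,d,f}} A12356={{c,d,f}} A12456={{c,d,f}} A13456={{c,d,f}} A23456={{c,d},{c,d,f}}
  A123456={{c,d,f}}
C dims 6,15,20,15; δ0: rk 5, SNF 1^5; δ1: rk 10, SNF 1^10; δ2: rk 10, SNF 1^10
degree 0: 6−5−0 = 1 → Ȟ^0 ≅ Z
degree 1: 15−10−5 = 0 → Ȟ^1 ≅ 0
degree 2: 20−10−10 = 0 → Ȟ^2 ≅ 0

Ȟ^0(U;F) ≅ Z; Ȟ^1(U;F) ≅ 0; Ȟ^2(U;F) ≅ 0


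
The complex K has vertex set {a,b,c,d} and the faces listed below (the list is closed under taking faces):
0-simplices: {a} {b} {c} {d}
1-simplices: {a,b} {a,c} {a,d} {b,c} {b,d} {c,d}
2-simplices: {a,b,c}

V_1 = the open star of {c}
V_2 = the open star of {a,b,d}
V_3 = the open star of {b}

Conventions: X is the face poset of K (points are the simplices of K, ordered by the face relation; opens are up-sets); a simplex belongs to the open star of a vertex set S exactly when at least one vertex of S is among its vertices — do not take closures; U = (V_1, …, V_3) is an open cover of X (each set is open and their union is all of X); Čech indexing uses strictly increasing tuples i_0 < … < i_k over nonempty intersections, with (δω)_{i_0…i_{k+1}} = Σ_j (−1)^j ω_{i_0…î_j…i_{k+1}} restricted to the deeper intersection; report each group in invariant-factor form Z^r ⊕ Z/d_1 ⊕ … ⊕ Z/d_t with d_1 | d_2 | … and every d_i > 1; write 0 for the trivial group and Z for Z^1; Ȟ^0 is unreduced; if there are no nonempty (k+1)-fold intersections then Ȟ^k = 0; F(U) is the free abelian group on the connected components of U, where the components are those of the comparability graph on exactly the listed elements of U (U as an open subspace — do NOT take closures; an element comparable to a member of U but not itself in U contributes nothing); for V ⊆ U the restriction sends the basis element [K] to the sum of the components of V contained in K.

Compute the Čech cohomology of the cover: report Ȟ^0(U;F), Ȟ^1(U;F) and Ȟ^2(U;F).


nerve simplices:
  V1={{c},{a,c},{b,c},{c,d},{a,b,c}} V2={{a},{b},{d},{a,b},{a,c},{a,d},{b,c},{b,d},{c,d},{a,b,c}} V3={{b},{a,b},{b,c},{b,d},{a,b,c}}
  V12={{a,c},{b,c},{c,d},{a,b,c}} V13={{b,c},{a,b,c}} V23={{b},{a,b},{b,c},{b,d},{a,b,c}}
  V123={{b,c},{a,b,c}}
components per intersection:
  V1: {{c},{a,c},{b,c},{c,d},{a,b,c}}
  V2: {{a},{b},{d},{a,b},{a,c},{a,d},{b,c},{b,d},{c,d},{a,b,c}}
  V3: {{b},{a,b},{b,c},{b,d},{a,b,c}}
  V12: {{a,c},{b,c},{a,b,c}} {{c,d}}
  V13: {{b,c},{a,b,c}}
  V23: {{b},{a,b},{b,c},{b,d},{a,b,c}}
  V123: {{b,c},{a,b,c}}
C dims 3,4,1; δ0: rk 2, SNF 1^2; δ1: rk 1, SNF 1^1
degree 0: 3−2−0 = 1 → Ȟ^0 ≅ Z
degree 1: 4−1−2 = 1 → Ȟ^1 ≅ Z
degree 2: 1−0−1 = 0 → Ȟ^2 ≅ 0

Ȟ^0 = Z, Ȟ^1 = Z, Ȟ^2 = 0


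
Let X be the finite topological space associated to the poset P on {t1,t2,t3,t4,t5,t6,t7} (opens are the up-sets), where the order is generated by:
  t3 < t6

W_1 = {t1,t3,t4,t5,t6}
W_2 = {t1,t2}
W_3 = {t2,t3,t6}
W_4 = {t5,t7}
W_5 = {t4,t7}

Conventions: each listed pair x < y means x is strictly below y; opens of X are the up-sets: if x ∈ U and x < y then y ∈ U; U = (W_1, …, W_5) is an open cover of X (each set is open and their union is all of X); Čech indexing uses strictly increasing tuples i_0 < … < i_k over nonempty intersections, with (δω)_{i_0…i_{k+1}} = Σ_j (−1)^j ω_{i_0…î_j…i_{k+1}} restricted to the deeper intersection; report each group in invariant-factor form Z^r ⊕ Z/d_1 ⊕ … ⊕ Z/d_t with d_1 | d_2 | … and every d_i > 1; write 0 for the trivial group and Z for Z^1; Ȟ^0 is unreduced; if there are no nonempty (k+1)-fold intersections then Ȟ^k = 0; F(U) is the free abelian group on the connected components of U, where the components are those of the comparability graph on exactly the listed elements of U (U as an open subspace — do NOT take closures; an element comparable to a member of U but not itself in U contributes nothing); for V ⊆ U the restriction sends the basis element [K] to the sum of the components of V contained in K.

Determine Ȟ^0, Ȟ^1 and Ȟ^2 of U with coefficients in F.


Ȟ^0 ≅ Z^6, Ȟ^1 ≅ 0, Ȟ^2 ≅ 0

nerve of the cover:
  W12={t1} W13={t3,t6} W14={t5} W15={t4} W23={t2} W45={t7}
components per intersection:
  W1: {t1} {t3,t6} {t4} {t5}
  W2: {t1} {t2}
  W3: {t2} {t3,t6}
  W4: {t5} {t7}
  W5: {t4} {t7}
  W12: {t1}
  W13: {t3,t6}
  W14: {t5}
  W15: {t4}
  W23: {t2}
  W45: {t7}
C dims 12,6; δ0: rk 6, SNF 1^6
Ȟ^0 = (12 − 6) − 0 = 6, so Ȟ^0 ≅ Z^6
Ȟ^1 = (6 − 0) − 6 = 0, so Ȟ^1 ≅ 0
Ȟ^2 = (0 − 0) − 0 = 0, so Ȟ^2 ≅ 0


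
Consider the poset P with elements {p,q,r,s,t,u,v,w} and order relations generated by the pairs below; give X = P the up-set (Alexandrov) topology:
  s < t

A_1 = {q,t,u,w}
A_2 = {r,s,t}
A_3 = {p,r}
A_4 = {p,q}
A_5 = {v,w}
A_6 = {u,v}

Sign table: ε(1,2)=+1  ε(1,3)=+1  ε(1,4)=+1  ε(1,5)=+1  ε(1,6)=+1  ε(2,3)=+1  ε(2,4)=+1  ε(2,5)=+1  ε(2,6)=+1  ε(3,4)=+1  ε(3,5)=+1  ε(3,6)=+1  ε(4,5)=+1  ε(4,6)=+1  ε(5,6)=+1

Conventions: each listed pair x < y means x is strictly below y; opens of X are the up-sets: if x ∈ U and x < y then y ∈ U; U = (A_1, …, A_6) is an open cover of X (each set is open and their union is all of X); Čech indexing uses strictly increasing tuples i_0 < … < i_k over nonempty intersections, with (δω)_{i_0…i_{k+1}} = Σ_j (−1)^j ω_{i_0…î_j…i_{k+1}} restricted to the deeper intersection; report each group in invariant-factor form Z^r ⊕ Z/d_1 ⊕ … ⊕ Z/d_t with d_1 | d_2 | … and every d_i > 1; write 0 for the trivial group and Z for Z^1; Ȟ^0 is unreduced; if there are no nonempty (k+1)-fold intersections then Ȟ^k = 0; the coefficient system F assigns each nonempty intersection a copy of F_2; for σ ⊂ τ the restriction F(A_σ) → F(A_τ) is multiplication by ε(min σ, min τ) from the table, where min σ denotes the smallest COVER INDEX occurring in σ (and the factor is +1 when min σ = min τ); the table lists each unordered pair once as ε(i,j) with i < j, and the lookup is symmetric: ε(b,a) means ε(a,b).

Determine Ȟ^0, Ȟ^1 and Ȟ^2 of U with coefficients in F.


Ȟ^0 ≅ Z/2,  Ȟ^1 ≅ Z/2 ⊕ Z/2,  Ȟ^2 ≅ 0

nerve of the cover:
  A12={t} A14={q} A15={w} A16={u} A23={r} A34={p} A56={v}
C dims 6,7; δ0: rk_F2 5
Ȟ^0 = (6 − 5) − 0 = 1, so Ȟ^0 ≅ Z/2
Ȟ^1 = (7 − 0) − 5 = 2, so Ȟ^1 ≅ Z/2 ⊕ Z/2
Ȟ^2 = (0 − 0) − 0 = 0, so Ȟ^2 ≅ 0


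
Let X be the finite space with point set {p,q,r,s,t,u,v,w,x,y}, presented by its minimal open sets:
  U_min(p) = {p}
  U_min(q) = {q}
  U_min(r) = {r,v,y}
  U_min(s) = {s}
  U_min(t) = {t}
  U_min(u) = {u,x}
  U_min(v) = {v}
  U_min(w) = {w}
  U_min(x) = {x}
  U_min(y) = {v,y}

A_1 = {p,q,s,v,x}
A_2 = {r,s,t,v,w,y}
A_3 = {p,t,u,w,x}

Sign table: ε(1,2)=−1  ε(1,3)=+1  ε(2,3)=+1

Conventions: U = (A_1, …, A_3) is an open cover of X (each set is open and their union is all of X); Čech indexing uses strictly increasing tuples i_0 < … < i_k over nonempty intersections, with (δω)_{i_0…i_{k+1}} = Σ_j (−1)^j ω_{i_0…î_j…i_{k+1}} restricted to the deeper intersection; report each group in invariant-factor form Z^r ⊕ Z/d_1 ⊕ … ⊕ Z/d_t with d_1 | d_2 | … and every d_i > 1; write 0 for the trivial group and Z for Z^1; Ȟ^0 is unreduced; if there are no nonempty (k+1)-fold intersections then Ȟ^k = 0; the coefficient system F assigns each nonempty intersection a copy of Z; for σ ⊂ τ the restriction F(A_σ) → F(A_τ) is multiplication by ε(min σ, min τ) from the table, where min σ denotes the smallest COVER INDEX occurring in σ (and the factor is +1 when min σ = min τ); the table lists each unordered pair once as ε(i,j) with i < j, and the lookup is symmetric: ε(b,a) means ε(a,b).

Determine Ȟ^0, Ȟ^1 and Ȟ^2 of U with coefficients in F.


nonempty overlaps:
  A12={s,v} A13={p,x} A23={t,w}
C dims 3,3; δ0: rk 3, SNF 1^2·2
degree 0: 3−3−0 = 0 → Ȟ^0 ≅ 0
degree 1: 3−0−3 = 0 plus torsion [2] → Ȟ^1 ≅ Z/2
degree 2: 0−0−0 = 0 → Ȟ^2 ≅ 0

Ȟ^0 ≅ 0,  Ȟ^1 ≅ Z/2,  Ȟ^2 ≅ 0


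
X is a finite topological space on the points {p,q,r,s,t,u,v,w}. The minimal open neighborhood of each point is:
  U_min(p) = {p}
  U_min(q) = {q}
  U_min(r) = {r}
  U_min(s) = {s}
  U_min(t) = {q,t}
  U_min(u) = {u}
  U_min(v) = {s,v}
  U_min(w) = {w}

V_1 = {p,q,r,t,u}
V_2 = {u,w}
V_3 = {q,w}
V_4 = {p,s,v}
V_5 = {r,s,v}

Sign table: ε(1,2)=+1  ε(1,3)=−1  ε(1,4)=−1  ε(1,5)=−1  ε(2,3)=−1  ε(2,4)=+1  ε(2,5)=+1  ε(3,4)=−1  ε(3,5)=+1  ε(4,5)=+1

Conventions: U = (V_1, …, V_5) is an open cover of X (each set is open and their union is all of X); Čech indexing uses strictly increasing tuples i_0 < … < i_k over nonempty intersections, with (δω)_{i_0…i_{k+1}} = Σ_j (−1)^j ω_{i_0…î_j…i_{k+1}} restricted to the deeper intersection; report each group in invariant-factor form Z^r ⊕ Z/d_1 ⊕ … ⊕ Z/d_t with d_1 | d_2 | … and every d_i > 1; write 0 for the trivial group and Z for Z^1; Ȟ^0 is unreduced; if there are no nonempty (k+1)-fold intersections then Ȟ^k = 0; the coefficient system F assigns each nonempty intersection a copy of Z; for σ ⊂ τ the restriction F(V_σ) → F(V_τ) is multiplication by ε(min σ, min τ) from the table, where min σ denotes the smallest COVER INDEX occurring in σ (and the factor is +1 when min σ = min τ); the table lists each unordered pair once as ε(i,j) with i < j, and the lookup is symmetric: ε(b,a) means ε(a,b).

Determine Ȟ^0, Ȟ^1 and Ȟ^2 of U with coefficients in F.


cover nerve:
  V12={u} V13={q} V14={p} V15={r} V23={w} V45={s,v}
C dims 5,6; δ0: rk 4, SNF 1^4
Ȟ^0: (5−4)−0=1 ⇒ Z
Ȟ^1: (6−0)−4=2 ⇒ Z^2
Ȟ^2: (0−0)−0=0 ⇒ 0

Ȟ^0(U;F) ≅ Z,  Ȟ^1(U;F) ≅ Z^2,  Ȟ^2(U;F) ≅ 0


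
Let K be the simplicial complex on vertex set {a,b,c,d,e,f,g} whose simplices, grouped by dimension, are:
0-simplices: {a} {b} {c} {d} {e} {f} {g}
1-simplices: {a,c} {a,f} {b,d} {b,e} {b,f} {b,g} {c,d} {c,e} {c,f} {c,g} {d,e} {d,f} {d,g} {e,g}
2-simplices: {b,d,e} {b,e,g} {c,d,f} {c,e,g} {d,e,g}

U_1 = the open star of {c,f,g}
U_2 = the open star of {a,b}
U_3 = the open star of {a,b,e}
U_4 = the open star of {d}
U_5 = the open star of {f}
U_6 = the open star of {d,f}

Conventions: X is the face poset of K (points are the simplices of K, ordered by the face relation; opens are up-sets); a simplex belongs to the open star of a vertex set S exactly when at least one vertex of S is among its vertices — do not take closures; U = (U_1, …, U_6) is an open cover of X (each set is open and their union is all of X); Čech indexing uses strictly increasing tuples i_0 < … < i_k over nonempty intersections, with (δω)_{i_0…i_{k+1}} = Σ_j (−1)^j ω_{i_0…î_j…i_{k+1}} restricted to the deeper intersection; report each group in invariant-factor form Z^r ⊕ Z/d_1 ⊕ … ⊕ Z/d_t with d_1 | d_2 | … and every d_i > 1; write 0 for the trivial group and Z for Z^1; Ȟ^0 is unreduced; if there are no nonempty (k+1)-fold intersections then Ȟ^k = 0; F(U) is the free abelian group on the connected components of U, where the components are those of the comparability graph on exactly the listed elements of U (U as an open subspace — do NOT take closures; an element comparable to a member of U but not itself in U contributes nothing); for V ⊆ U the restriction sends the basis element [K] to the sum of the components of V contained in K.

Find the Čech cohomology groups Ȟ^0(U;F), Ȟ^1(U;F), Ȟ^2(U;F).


Ȟ^0 = Z, Ȟ^1 = Z^3 and Ȟ^2 = 0

cover nerve:
  U1={{c},{f},{g},{a,c},{a,f},{b,f},{b,g},{c,d},{c,e},{c,f},{c,g},{d,f},{d,g},{e,g},{b,e,g},{c,d,f},{c,e,g},{d,e,g}} U2={{a},{b},{a,c},{a,f},{b,d},{b,e},{b,f},{b,g},{b,d,e},{b,e,g}} U3={{a},{b},{e},{a,c},{a,f},{b,d},{b,e},{b,f},{b,g},{c,e},{d,e},{e,g},{b,d,e},{b,e,g},{c,e,g},{d,e,g}} U4={{d},{b,d},{c,d},{d,e},{d,f},{d,g},{b,d,e},{c,d,f},{d,e,g}} U5={{f},{a,f},{b,f},{c,f},{d,f},{c,d,f}} U6={{d},{f},{a,f},{b,d},{b,f},{c,d},{c,f},{d,e},{d,f},{d,g},{b,d,e},{c,d,f},{d,e,g}}
  U12={{a,c},{a,f},{b,f},{b,g},{b,e,g}} U13={{a,c},{a,f},{b,f},{b,g},{c,e},{e,g},{b,e,g},{c,e,g},{d,e,g}} U14={{c,d},{d,f},{d,g},{c,d,f},{d,e,g}} U15={{f},{a,f},{b,f},{c,f},{d,f},{c,d,f}} U16={{f},{a,f},{b,f},{c,d},{c,f},{d,f},{d,g},{c,d,f},{d,e,g}} U23={{a},{b},{a,c},{a,f},{b,d},{b,e},{b,f},{b,g},{b,d,e},{b,e,g}} U24={{b,d},{b,d,e}} U25={{a,f},{b,f}} U26={{a,f},{b,d},{b,f},{b,d,e}} U34={{b,d},{d,e},{b,d,e},{d,e,g}} U35={{a,f},{b,f}} U36={{a,f},{b,d},{b,f},{d,e},{b,d,e},{d,e,g}} U45={{d,f},{c,d,f}} U46={{d},{b,d},{c,d},{d,e},{d,f},{d,g},{b,d,e},{c,d,f},{d,e,g}} U56={{f},{a,f},{b,f},{c,f},{d,f},{c,d,f}}
  U123={{a,c},{a,f},{b,f},{b,g},{b,e,g}} U125={{a,f},{b,f}} U126={{a,f},{b,f}} U134={{d,e,g}} U135={{a,f},{b,f}} U136={{a,f},{b,f},{d,e,g}} U145={{d,f},{c,d,f}} U146={{c,d},{d,f},{d,g},{c,d,f},{d,e,g}} U156={{f},{a,f},{b,f},{c,f},{d,f},{c,d,f}} U234={{b,d},{b,d,e}} U235={{a,f},{b,f}} U236={{a,f},{b,d},{b,f},{b,d,e}} U246={{b,d},{b,d,e}} U256={{a,f},{b,f}} U346={{b,d},{d,e},{b,d,e},{d,e,g}} U356={{a,f},{b,f}} U456={{d,f},{c,d,f}}
  U1235={{a,f},{b,f}} U1236={{a,f},{b,f}} U1256={{a,f},{b,f}} U1346={{d,e,g}} U1356={{a,f},{b,f}} U1456={{d,f},{c,d,f}} U2346={{b,d},{b,d,e}} U2356={{a,f},{b,f}}
  U12356={{a,f},{b,f}}
components per intersection:
  U1: {{c},{f},{g},{a,c},{a,f},{b,f},{b,g},{c,d},{c,e},{c,f},{c,g},{d,f},{d,g},{e,g},{b,e,g},{c,d,f},{c,e,g},{d,e,g}}
  U2: {{a},{a,c},{a,f}} {{b},{b,d},{b,e},{b,f},{b,g},{b,d,e},{b,e,g}}
  U3: {{a},{a,c},{a,f}} {{b},{e},{b,d},{b,e},{b,f},{b,g},{c,e},{d,e},{e,g},{b,d,e},{b,e,g},{c,e,g},{d,e,g}}
  U4: {{d},{b,d},{c,d},{d,e},{d,f},{d,g},{b,d,e},{c,d,f},{d,e,g}}
  U5: {{f},{a,f},{b,f},{c,f},{d,f},{c,d,f}}
  U6: {{d},{f},{a,f},{b,d},{b,f},{c,d},{c,f},{d,e},{d,f},{d,g},{b,d,e},{c,d,f},{d,e,g}}
  U12: {{a,c}} {{a,f}} {{b,f}} {{b,g},{b,e,g}}
  U13: {{a,c}} {{a,f}} {{b,f}} {{b,g},{c,e},{e,g},{b,e,g},{c,e,g},{d,e,g}}
  U14: {{c,d},{d,f},{c,d,f}} {{d,g},{d,e,g}}
  U15: {{f},{a,f},{b,f},{c,f},{d,f},{c,d,f}}
  U16: {{f},{a,f},{b,f},{c,d},{c,f},{d,f},{c,d,f}} {{d,g},{d,e,g}}
  U23: {{a},{a,c},{a,f}} {{b},{b,d},{b,e},{b,f},{b,g},{b,d,e},{b,e,g}}
  U24: {{b,d},{b,d,e}}
  U25: {{a,f}} {{b,f}}
  U26: {{a,f}} {{b,d},{b,d,e}} {{b,f}}
  U34: {{b,d},{d,e},{b,d,e},{d,e,g}}
  U35: {{a,f}} {{b,f}}
  U36: {{a,f}} {{b,d},{d,e},{b,d,e},{d,e,g}} {{b,f}}
  U45: {{d,f},{c,d,f}}
  U46: {{d},{b,d},{c,d},{d,e},{d,f},{d,g},{b,d,e},{c,d,f},{d,e,g}}
  U56: {{f},{a,f},{b,f},{c,f},{d,f},{c,d,f}}
  U123: {{a,c}} {{a,f}} {{b,f}} {{b,g},{b,e,g}}
  U125: {{a,f}} {{b,f}}
  U126: {{a,f}} {{b,f}}
  U134: {{d,e,g}}
  U135: {{a,f}} {{b,f}}
  U136: {{a,f}} {{b,f}} {{d,e,g}}
  U145: {{d,f},{c,d,f}}
  U146: {{c,d},{d,f},{c,d,f}} {{d,g},{d,e,g}}
  U156: {{f},{a,f},{b,f},{c,f},{d,f},{c,d,f}}
  U234: {{b,d},{b,d,e}}
  U235: {{a,f}} {{b,f}}
  U236: {{a,f}} {{b,d},{b,d,e}} {{b,f}}
  U246: {{b,d},{b,d,e}}
  U256: {{a,f}} {{b,f}}
  U346: {{b,d},{d,e},{b,d,e},{d,e,g}}
  U356: {{a,f}} {{b,f}}
  U456: {{d,f},{c,d,f}}
  U1235: {{a,f}} {{b,f}}
  U1236: {{a,f}} {{b,f}}
  U1256: {{a,f}} {{b,f}}
  U1346: {{d,e,g}}
  U1356: {{a,f}} {{b,f}}
  U1456: {{d,f},{c,d,f}}
  U2346: {{b,d},{b,d,e}}
  U2356: {{a,f}} {{b,f}}
  U12356: {{a,f}} {{b,f}}
C dims 8,30,31,13; δ0: rk 7, SNF 1^7; δ1: rk 20, SNF 1^20; δ2: rk 11, SNF 1^11
Ȟ^0: (8−7)−0=1 ⇒ Z
Ȟ^1: (30−20)−7=3 ⇒ Z^3
Ȟ^2: (31−11)−20=0 ⇒ 0


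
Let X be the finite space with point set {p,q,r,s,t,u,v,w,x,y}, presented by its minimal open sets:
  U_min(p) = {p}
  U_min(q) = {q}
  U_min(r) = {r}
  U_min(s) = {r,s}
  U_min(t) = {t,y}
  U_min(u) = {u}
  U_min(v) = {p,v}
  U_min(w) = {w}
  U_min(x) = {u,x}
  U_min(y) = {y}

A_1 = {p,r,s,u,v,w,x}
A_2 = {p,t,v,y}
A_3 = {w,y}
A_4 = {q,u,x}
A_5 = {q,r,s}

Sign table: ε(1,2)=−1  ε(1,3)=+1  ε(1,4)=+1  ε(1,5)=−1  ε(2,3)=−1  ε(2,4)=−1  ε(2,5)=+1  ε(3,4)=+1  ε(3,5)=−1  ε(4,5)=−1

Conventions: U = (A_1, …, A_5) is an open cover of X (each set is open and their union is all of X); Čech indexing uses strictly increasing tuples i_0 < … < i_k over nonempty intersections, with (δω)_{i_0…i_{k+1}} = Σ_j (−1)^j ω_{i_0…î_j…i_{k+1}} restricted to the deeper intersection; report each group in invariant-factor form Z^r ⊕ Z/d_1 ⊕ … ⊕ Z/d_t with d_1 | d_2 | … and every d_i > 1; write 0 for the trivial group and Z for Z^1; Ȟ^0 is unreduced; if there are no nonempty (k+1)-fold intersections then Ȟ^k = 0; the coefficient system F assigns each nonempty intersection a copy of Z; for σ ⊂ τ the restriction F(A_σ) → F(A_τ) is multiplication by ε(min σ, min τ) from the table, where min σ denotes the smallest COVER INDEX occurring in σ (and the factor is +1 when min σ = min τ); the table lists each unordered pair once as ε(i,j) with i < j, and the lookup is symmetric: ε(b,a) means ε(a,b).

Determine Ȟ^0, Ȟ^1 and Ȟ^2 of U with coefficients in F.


Ȟ^0 = Z,  Ȟ^1 = Z^2,  Ȟ^2 = 0

cover nerve:
  A12={p,v} A13={w} A14={u,x} A15={r,s} A23={y} A45={q}
C dims 5,6; δ0: rk 4, SNF 1^4
Ȟ^0: (5−4)−0=1 ⇒ Z
Ȟ^1: (6−0)−4=2 ⇒ Z^2
Ȟ^2: (0−0)−0=0 ⇒ 0


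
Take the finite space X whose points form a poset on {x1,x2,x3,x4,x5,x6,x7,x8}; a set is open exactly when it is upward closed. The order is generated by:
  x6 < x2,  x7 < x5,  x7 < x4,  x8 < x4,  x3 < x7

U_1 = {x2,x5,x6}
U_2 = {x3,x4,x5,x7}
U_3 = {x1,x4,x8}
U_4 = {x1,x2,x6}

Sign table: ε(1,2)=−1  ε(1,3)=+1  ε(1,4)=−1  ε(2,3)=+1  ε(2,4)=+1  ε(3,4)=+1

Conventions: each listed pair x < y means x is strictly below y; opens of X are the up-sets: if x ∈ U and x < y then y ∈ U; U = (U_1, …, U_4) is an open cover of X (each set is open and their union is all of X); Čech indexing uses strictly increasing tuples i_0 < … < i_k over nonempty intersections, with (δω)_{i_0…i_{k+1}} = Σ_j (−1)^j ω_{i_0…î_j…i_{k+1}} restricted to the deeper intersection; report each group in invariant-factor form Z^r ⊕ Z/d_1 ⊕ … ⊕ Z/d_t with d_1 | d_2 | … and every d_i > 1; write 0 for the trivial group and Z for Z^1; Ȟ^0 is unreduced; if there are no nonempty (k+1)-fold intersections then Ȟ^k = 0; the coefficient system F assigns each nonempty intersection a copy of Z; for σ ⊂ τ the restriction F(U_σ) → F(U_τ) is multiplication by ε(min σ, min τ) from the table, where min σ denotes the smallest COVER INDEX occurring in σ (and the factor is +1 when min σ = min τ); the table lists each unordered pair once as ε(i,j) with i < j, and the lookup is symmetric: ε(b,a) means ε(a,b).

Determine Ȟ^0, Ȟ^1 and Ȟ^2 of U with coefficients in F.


nerve simplices:
  U12={x5} U14={x2,x6} U23={x4} U34={x1}
C dims 4,4; δ0: rk 3, SNF 1^3
degree 0: 4−3−0 = 1 → Ȟ^0 ≅ Z
degree 1: 4−0−3 = 1 → Ȟ^1 ≅ Z
degree 2: 0−0−0 = 0 → Ȟ^2 ≅ 0

Ȟ^0(U;F) ≅ Z, Ȟ^1(U;F) ≅ Z and Ȟ^2(U;F) ≅ 0


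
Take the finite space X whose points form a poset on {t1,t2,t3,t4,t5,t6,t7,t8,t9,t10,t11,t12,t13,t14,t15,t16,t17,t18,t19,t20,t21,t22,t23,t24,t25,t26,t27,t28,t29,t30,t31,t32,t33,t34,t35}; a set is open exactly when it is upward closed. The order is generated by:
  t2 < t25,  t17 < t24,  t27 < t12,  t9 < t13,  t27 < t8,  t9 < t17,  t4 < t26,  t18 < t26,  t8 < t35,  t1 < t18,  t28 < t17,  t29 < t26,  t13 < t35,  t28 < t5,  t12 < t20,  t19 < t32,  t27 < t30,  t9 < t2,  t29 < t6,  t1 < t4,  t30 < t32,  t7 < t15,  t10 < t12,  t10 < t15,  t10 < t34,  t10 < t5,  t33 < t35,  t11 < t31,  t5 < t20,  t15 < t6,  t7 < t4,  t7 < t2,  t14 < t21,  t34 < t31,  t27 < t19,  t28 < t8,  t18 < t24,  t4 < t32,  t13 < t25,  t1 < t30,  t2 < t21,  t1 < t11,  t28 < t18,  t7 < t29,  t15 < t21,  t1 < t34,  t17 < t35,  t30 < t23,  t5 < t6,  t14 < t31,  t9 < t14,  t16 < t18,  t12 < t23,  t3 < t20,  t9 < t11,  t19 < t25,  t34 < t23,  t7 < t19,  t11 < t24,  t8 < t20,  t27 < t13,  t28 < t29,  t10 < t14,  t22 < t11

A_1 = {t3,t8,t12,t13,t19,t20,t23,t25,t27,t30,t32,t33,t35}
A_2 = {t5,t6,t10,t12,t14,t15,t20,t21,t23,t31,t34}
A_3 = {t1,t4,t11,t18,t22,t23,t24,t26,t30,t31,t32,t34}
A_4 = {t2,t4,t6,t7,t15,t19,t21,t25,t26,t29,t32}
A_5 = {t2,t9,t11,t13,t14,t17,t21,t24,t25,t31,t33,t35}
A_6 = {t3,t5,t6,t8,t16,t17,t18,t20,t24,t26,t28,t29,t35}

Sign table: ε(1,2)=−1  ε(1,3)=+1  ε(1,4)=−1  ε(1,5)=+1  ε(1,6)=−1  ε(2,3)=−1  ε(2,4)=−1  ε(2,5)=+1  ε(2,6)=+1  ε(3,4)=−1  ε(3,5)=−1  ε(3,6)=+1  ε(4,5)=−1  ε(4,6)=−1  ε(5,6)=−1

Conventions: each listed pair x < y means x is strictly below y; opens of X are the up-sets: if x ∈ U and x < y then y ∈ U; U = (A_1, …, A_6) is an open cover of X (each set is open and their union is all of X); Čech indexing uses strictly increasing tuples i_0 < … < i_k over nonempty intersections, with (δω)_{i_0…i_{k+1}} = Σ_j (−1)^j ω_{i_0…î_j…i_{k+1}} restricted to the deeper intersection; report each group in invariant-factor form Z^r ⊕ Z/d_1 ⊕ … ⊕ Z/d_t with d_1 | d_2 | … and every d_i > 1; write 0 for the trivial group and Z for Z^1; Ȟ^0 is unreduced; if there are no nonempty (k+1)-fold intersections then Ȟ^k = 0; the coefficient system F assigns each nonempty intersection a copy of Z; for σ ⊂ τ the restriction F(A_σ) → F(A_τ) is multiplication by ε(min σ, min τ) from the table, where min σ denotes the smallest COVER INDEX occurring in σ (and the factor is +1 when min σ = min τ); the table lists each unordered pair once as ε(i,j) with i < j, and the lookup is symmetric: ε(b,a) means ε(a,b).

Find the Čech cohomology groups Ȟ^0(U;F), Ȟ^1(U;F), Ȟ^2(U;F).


nerve of the cover:
  A12={t12,t20,t23} A13={t23,t30,t32} A14={t19,t25,t32} A15={t13,t25,t33,t35} A16={t3,t8,t20,t35} A23={t23,t31,t34} A24={t6,t15,t21} A25={t14,t21,t31} A26={t5,t6,t20} A34={t4,t26,t32} A35={t11,t24,t31} A36={t18,t24,t26} A45={t2,t21,t25} A46={t6,t26,t29} A56={t17,t24,t35}
  A123={t23} A126={t20} A134={t32} A145={t25} A156={t35} A235={t31} A245={t21} A246={t6} A346={t26} A356={t24}
C dims 6,15,10; δ0: rk 6, SNF 1^5·2; δ1: rk 9, SNF 1^9
Ȟ^0 = (6 − 6) − 0 = 0, so Ȟ^0 ≅ 0
Ȟ^1 = (15 − 9) − 6 = 0 plus torsion [2], so Ȟ^1 ≅ Z/2
Ȟ^2 = (10 − 0) − 9 = 1, so Ȟ^2 ≅ Z

Ȟ^0(U;F) ≅ 0,  Ȟ^1(U;F) ≅ Z/2,  Ȟ^2(U;F) ≅ Z
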